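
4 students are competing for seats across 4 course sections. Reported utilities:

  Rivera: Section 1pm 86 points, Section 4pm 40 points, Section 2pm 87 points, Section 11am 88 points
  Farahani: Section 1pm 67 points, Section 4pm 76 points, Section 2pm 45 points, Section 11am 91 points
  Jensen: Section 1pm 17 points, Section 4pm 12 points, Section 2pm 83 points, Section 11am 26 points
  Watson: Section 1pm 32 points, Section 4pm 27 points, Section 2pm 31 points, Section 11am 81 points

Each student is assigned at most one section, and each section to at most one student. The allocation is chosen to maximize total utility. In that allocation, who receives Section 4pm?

Farahani receives Section 4pm.

Optimal: Rivera→Section 1pm (86 points), Farahani→Section 4pm (76 points), Jensen→Section 2pm (83 points), Watson→Section 11am (81 points) — total 86+76+83+81 = 326 points.
Max-entry greedy (repeatedly take the single best remaining cell) gives 222 points, worse by 104.
Farahani's own top section is Section 11am (91 points), but forcing Farahani→Section 11am and reassigning the rest optimally gives only 287 points — worse by 39.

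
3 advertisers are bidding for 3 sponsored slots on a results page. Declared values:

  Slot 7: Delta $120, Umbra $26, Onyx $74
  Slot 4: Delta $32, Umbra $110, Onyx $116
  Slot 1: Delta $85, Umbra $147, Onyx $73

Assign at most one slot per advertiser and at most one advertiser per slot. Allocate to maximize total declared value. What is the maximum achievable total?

Optimal: Delta→Slot 7 ($120), Umbra→Slot 1 ($147), Onyx→Slot 4 ($116) — total 120+147+116 = $383.
Next-best assignment: Delta→Slot 7, Umbra→Slot 4, Onyx→Slot 1 = $303.

Maximum total: $383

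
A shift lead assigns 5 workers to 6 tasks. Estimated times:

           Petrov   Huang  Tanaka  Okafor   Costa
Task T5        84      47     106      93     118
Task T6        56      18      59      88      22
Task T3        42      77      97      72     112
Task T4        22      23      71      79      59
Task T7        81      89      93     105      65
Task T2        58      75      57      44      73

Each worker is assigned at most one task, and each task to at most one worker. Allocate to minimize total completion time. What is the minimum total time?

Minimum total: 220 min

Optimal: Petrov→Task T4 (22 min), Huang→Task T5 (47 min), Tanaka→Task T2 (57 min), Okafor→Task T3 (72 min), Costa→Task T6 (22 min) — total 22+47+57+72+22 = 220 min.
Min-entry greedy (repeatedly take the single cheapest remaining cell) gives 246 min, worse by 26.
Swapping Tanaka↔Huang (Tanaka→Task T5 106 min, Huang→Task T2 75 min) adds 77.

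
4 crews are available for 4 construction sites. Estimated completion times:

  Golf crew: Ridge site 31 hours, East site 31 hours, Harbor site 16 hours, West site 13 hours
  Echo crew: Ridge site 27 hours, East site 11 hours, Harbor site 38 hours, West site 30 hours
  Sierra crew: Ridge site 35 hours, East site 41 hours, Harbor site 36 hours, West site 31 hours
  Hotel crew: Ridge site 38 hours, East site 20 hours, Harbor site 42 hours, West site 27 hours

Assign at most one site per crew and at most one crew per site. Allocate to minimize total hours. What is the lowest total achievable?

Optimal: Golf crew→Harbor site (16 hours), Echo crew→East site (11 hours), Sierra crew→Ridge site (35 hours), Hotel crew→West site (27 hours) — total 16+11+35+27 = 89 hours.
Column-greedy (each site in turn goes to its cheapest remaining crew) gives 94 hours, worse by 5.
Checked against all permutations: 89 hours is optimal.

Minimum total: 89 hours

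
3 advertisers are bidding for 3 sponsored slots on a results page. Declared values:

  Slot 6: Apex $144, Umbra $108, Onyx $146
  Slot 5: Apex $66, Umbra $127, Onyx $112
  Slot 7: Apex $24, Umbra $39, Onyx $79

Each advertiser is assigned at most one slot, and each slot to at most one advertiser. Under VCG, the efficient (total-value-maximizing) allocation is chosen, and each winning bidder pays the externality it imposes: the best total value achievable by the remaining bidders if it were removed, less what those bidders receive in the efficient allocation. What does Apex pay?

Apex pays $67.

Efficient allocation: Apex→Slot 6 ($144), Umbra→Slot 5 ($127), Onyx→Slot 7 ($79); total welfare W = $350.
Apex receives Slot 6 at value $144, so the others get W − 144 = $206.
Without Apex: best allocation of the remaining 2 bidders over all 3 slots is Umbra→Slot 5 ($127), Onyx→Slot 6 ($146), total $273.
VCG payment = (others' best without Apex) − (others' welfare with Apex) = 273 − 206 = $67.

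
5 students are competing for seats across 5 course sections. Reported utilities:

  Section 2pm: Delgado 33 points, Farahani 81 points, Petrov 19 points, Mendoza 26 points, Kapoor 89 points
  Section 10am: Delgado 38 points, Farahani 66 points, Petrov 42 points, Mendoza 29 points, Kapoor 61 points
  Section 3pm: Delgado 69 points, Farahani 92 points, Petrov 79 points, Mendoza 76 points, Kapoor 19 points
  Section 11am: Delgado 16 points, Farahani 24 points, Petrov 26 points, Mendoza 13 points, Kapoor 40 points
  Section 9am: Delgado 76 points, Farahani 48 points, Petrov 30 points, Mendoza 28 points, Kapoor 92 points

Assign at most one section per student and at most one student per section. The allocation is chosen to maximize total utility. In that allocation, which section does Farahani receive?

Optimal: Delgado→Section 9am (76 points), Farahani→Section 10am (66 points), Petrov→Section 11am (26 points), Mendoza→Section 3pm (76 points), Kapoor→Section 2pm (89 points) — total 76+66+26+76+89 = 333 points.
Max-entry greedy (repeatedly take the single best remaining cell) gives 272 points, worse by 61.
Next-best assignment: Delgado→Section 9am, Farahani→Section 10am, Petrov→Section 3pm, Mendoza→Section 11am, Kapoor→Section 2pm = 323 points.
Farahani's own top section is Section 3pm (92 points), but forcing Farahani→Section 3pm and reassigning the rest optimally gives only 312 points — worse by 21.

Farahani receives Section 10am.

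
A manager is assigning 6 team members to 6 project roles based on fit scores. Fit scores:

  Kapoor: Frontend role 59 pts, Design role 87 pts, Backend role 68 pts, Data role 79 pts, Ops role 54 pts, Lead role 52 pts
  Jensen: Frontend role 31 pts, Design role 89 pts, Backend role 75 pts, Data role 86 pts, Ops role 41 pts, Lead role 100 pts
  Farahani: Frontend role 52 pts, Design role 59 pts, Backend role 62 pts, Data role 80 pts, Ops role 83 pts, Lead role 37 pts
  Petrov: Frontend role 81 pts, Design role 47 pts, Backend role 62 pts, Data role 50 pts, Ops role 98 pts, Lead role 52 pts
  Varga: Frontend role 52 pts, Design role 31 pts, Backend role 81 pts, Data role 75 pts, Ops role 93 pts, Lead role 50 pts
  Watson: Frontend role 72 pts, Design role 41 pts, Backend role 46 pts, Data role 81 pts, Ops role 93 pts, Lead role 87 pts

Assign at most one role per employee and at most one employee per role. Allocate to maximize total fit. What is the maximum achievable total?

This is the linear assignment problem.
Optimal: Kapoor→Design role (87 pts), Jensen→Lead role (100 pts), Farahani→Data role (80 pts), Petrov→Frontend role (81 pts), Varga→Backend role (81 pts), Watson→Ops role (93 pts) — total 87+100+80+81+81+93 = 522 pts.
Max-entry greedy (repeatedly take the single best remaining cell) gives 499 pts, worse by 23.
Next-best assignment: Kapoor→Design role, Jensen→Lead role, Farahani→Data role, Petrov→Ops role, Varga→Backend role, Watson→Frontend role = 518 pts.
Every other assignment is strictly worse.

Max total: 522 pts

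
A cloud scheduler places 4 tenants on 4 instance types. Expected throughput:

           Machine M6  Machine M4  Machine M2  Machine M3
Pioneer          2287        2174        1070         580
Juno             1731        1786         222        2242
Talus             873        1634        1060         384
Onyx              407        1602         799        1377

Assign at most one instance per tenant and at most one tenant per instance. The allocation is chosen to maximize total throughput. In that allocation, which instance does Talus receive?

This is the linear assignment problem.
Optimal: Pioneer→Machine M6 (2287 ops/s), Juno→Machine M3 (2242 ops/s), Talus→Machine M2 (1060 ops/s), Onyx→Machine M4 (1602 ops/s) — total 2287+2242+1060+1602 = 7191 ops/s.
Talus's own top instance is Machine M4 (1634 ops/s), but forcing Talus→Machine M4 and reassigning the rest optimally gives only 6962 ops/s — worse by 229.

Talus receives Machine M2.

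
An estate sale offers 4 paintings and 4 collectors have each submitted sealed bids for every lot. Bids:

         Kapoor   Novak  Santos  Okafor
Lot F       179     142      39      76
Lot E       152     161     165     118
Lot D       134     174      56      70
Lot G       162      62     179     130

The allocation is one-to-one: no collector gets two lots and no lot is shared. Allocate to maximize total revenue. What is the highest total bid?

Maximum total: $650

Optimal: Kapoor→Lot F ($179), Novak→Lot D ($174), Santos→Lot G ($179), Okafor→Lot E ($118) — total 179+174+179+118 = $650.
Column-greedy (each lot in turn goes to its best remaining collector) gives $648, worse by 2.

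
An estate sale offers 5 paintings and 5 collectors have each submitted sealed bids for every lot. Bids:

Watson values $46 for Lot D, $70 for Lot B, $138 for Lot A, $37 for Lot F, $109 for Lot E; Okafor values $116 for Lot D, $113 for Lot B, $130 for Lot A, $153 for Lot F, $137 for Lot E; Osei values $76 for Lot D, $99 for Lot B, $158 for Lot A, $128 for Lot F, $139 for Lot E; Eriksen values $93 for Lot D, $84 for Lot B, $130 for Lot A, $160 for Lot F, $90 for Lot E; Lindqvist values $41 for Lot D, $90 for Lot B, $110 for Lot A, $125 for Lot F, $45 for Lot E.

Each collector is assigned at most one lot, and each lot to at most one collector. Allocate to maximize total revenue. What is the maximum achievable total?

Maximum total: $643

This is a one-to-one assignment (maximum-weight bipartite matching).
Optimal: Watson→Lot A ($138), Okafor→Lot D ($116), Osei→Lot E ($139), Eriksen→Lot F ($160), Lindqvist→Lot B ($90) — total 138+116+139+160+90 = $643.
Max-entry greedy (repeatedly take the single best remaining cell) gives $591, worse by 52.
Next-best assignment: Watson→Lot E, Okafor→Lot D, Osei→Lot A, Eriksen→Lot F, Lindqvist→Lot B = $633.
Every other assignment is strictly worse.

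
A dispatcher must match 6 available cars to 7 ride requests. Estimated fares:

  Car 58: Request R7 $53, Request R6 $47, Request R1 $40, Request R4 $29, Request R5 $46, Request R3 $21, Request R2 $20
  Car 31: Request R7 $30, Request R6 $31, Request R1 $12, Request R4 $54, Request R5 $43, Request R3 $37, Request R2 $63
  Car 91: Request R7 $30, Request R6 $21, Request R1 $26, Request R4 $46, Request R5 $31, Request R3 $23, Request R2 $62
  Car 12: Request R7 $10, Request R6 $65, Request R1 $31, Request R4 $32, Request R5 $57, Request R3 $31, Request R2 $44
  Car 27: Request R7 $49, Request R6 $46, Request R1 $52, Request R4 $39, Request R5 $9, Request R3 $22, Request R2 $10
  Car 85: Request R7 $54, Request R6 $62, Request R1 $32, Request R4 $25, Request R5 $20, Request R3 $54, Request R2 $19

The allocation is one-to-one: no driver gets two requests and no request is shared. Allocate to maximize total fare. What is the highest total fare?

Treat this as an assignment problem: match each driver to one request.
Optimal: Car 58→Request R7 ($53), Car 31→Request R4 ($54), Car 91→Request R2 ($62), Car 12→Request R6 ($65), Car 27→Request R1 ($52), Car 85→Request R3 ($54) — total 53+54+62+65+52+54 = $340.
Column-greedy (each request in turn goes to its best remaining driver) gives $294, worse by 46.
Swapping Car 27↔Car 91 (Car 27→Request R2 $10, Car 91→Request R1 $26) loses 78.

Maximum total: $340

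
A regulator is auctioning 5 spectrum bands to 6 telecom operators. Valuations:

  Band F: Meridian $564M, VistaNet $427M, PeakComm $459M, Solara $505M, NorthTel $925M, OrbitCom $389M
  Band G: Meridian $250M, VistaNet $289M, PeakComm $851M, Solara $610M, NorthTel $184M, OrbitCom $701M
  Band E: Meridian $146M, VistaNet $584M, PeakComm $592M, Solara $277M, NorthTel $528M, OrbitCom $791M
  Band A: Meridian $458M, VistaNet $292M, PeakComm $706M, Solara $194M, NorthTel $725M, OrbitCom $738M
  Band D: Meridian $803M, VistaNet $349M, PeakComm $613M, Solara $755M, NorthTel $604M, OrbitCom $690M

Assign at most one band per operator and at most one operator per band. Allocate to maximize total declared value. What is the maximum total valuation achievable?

Optimal: NorthTel→Band F ($925M), PeakComm→Band G ($851M), VistaNet→Band E ($584M), OrbitCom→Band A ($738M), Meridian→Band D ($803M) — total 925+851+584+738+803 = $3901M.
Max-entry greedy (repeatedly take the single best remaining cell) gives $3662M, worse by 239.

Max total: $3901M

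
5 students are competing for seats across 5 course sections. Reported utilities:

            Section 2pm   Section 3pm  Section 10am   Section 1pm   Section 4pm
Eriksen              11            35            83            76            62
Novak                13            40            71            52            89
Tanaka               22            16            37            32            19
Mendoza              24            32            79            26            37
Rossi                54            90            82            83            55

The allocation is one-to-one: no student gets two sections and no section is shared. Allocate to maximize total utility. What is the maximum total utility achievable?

Optimal: Eriksen→Section 1pm (76 points), Novak→Section 4pm (89 points), Tanaka→Section 2pm (22 points), Mendoza→Section 10am (79 points), Rossi→Section 3pm (90 points) — total 76+89+22+79+90 = 356 points.

Max total: 356 points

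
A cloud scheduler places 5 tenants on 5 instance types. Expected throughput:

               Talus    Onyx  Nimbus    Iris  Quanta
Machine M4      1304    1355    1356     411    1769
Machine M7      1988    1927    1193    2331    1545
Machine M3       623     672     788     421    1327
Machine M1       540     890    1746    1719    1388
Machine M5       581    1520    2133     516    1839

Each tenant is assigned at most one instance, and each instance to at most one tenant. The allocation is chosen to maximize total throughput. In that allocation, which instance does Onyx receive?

Optimal: Talus→Machine M7 (1988 ops/s), Onyx→Machine M4 (1355 ops/s), Nimbus→Machine M5 (2133 ops/s), Iris→Machine M1 (1719 ops/s), Quanta→Machine M3 (1327 ops/s) — total 1988+1355+2133+1719+1327 = 8522 ops/s.
Next-best assignment: Talus→Machine M4, Onyx→Machine M7, Nimbus→Machine M5, Iris→Machine M1, Quanta→Machine M3 = 8410 ops/s.
Onyx's own top instance is Machine M7 (1927 ops/s), but forcing Onyx→Machine M7 and reassigning the rest optimally gives only 8410 ops/s — worse by 112.

Onyx receives Machine M4.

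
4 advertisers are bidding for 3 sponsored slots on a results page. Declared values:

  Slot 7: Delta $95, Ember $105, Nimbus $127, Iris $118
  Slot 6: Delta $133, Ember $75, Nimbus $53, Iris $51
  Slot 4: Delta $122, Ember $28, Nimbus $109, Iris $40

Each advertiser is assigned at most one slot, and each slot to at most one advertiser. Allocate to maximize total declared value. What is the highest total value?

Maximum total: $360

This is a one-to-one assignment (maximum-weight bipartite matching).
Optimal: Iris→Slot 7 ($118), Delta→Slot 6 ($133), Nimbus→Slot 4 ($109) — total 118+133+109 = $360.
Row-greedy (each advertiser in turn takes its best remaining slot) gives $347, worse by 13.
Next-best assignment: Ember→Slot 7, Delta→Slot 6, Nimbus→Slot 4 = $347.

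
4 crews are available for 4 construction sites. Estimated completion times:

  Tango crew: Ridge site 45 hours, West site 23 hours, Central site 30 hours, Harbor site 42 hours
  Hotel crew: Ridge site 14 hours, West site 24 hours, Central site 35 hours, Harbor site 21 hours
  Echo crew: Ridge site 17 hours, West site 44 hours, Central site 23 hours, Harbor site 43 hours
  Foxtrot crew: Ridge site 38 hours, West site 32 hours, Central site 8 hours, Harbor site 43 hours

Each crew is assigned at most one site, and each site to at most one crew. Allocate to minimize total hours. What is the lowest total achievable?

Minimum total: 69 hours

This is the linear assignment problem.
Optimal: Tango crew→West site (23 hours), Hotel crew→Harbor site (21 hours), Echo crew→Ridge site (17 hours), Foxtrot crew→Central site (8 hours) — total 23+21+17+8 = 69 hours.
Column-greedy (each site in turn goes to its cheapest remaining crew) gives 88 hours, worse by 19.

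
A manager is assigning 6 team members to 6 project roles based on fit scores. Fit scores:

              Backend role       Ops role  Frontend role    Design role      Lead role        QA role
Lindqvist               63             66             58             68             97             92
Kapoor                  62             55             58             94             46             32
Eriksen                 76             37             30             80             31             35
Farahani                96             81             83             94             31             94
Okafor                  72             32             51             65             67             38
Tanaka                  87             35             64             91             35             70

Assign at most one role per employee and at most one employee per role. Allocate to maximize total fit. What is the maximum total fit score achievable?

Maximum total: 474 pts

Treat this as an assignment problem: match each employee to one role.
Optimal: Lindqvist→QA role (92 pts), Kapoor→Design role (94 pts), Eriksen→Backend role (76 pts), Farahani→Ops role (81 pts), Okafor→Lead role (67 pts), Tanaka→Frontend role (64 pts) — total 92+94+76+81+67+64 = 474 pts.
Next-best assignment: Lindqvist→Lead role, Kapoor→Design role, Eriksen→Backend role, Farahani→Ops role, Okafor→Frontend role, Tanaka→QA role = 469 pts.
Swapping Farahani↔Okafor (Farahani→Lead role 31 pts, Okafor→Ops role 32 pts) loses 85.
Checked against all permutations: 474 pts is optimal.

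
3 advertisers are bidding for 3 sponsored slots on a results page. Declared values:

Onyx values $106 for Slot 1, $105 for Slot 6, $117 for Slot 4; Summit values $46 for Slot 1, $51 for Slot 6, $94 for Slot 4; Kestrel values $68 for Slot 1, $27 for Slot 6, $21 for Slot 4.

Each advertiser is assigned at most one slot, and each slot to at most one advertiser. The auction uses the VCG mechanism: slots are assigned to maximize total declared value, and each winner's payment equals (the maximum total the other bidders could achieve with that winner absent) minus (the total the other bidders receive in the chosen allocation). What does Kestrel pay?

Efficient allocation: Onyx→Slot 6 ($105), Summit→Slot 4 ($94), Kestrel→Slot 1 ($68); total welfare W = $267.
Kestrel receives Slot 1 at value $68, so the others get W − 68 = $199.
Without Kestrel: best allocation of the remaining 2 bidders over all 3 slots is Onyx→Slot 1 ($106), Summit→Slot 4 ($94), total $200.
VCG payment = (others' best without Kestrel) − (others' welfare with Kestrel) = 200 − 199 = $1.

Kestrel pays $1.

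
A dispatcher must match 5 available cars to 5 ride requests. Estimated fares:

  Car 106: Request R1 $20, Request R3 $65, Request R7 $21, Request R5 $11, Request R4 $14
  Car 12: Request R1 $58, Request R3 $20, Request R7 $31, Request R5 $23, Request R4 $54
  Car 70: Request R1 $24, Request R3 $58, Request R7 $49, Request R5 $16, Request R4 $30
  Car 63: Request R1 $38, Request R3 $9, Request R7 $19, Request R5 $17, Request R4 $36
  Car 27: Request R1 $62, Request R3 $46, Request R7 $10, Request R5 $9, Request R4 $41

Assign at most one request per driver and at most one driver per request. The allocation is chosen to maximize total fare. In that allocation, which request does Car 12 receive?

Car 12 receives Request R4.

This is the linear assignment problem.
Optimal: Car 106→Request R3 ($65), Car 12→Request R4 ($54), Car 70→Request R7 ($49), Car 63→Request R5 ($17), Car 27→Request R1 ($62) — total 65+54+49+17+62 = $247.
Row-greedy (each driver in turn takes its best remaining request) gives $217, worse by 30.
Swapping Car 63↔Car 106 (Car 63→Request R3 $9, Car 106→Request R5 $11) loses 62.
Car 12's own top request is Request R1 ($58), but forcing Car 12→Request R1 and reassigning the rest optimally gives only $230 — worse by 17.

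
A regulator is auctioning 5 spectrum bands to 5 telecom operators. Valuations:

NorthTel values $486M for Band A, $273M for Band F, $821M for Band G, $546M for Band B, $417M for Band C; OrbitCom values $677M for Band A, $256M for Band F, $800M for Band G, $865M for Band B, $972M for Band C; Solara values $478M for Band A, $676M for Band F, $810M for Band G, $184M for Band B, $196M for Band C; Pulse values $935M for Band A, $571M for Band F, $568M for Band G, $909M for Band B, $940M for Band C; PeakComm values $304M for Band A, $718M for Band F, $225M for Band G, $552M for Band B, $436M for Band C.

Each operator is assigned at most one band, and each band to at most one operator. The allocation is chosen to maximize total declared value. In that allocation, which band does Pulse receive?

Optimal: NorthTel→Band B ($546M), OrbitCom→Band C ($972M), Solara→Band G ($810M), Pulse→Band A ($935M), PeakComm→Band F ($718M) — total 546+972+810+935+718 = $3981M.
Row-greedy (each operator in turn takes its best remaining band) gives $3956M, worse by 25.
Every other assignment is strictly worse.
Pulse's own top band is Band C ($940M), but forcing Pulse→Band C and reassigning the rest optimally gives only $3822M — worse by 159.

Pulse receives Band A.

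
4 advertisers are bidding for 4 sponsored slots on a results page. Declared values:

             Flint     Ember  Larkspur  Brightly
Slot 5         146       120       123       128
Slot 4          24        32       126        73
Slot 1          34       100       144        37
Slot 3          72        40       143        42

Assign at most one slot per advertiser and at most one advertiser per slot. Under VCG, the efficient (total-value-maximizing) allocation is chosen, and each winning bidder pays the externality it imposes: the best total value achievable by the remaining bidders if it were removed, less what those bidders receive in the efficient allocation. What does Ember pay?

Efficient allocation: Flint→Slot 5 ($146), Ember→Slot 1 ($100), Larkspur→Slot 3 ($143), Brightly→Slot 4 ($73); total welfare W = $462.
Ember receives Slot 1 at value $100, so the others get W − 100 = $362.
Without Ember: best allocation of the remaining 3 bidders over all 4 slots is Flint→Slot 5 ($146), Larkspur→Slot 1 ($144), Brightly→Slot 4 ($73), total $363.
VCG payment = (others' best without Ember) − (others' welfare with Ember) = 363 − 362 = $1.

Ember pays $1.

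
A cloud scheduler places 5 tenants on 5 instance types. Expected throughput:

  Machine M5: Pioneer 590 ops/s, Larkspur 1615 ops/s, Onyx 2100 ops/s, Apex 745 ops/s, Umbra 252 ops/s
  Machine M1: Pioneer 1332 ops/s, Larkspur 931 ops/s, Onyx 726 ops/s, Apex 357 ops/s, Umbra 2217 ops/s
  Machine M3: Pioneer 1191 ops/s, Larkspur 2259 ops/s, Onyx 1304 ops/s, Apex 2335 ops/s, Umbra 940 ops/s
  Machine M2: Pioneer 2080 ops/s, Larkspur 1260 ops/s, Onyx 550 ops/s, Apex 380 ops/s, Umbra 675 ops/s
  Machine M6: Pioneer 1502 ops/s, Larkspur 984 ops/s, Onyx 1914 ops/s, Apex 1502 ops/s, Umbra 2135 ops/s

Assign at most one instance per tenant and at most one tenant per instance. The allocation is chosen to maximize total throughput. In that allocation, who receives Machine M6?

Onyx receives Machine M6.

Optimal: Pioneer→Machine M2 (2080 ops/s), Larkspur→Machine M5 (1615 ops/s), Onyx→Machine M6 (1914 ops/s), Apex→Machine M3 (2335 ops/s), Umbra→Machine M1 (2217 ops/s) — total 2080+1615+1914+2335+2217 = 10161 ops/s.
Row-greedy (each tenant in turn takes its best remaining instance) gives 10158 ops/s, worse by 3.
Next-best assignment: Pioneer→Machine M2, Larkspur→Machine M3, Onyx→Machine M5, Apex→Machine M6, Umbra→Machine M1 = 10158 ops/s.
Onyx's own top instance is Machine M5 (2100 ops/s), but forcing Onyx→Machine M5 and reassigning the rest optimally gives only 10158 ops/s — worse by 3.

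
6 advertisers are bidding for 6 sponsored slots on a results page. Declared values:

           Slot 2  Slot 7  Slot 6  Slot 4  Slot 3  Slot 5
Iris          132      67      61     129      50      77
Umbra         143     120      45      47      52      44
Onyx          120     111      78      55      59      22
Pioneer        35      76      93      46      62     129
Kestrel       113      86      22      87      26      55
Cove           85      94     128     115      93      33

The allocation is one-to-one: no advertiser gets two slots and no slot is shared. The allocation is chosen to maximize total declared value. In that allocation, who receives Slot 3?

Optimal: Iris→Slot 4 ($129), Umbra→Slot 7 ($120), Onyx→Slot 3 ($59), Pioneer→Slot 5 ($129), Kestrel→Slot 2 ($113), Cove→Slot 6 ($128) — total 129+120+59+129+113+128 = $678.
Max-entry greedy (repeatedly take the single best remaining cell) gives $666, worse by 12.
Next-best assignment: Iris→Slot 4, Umbra→Slot 2, Onyx→Slot 3, Pioneer→Slot 5, Kestrel→Slot 7, Cove→Slot 6 = $674.
Checked against all permutations: $678 is optimal.
Onyx's own top slot is Slot 2 ($120), but forcing Onyx→Slot 2 and reassigning the rest optimally gives only $652 — worse by 26.

Onyx receives Slot 3.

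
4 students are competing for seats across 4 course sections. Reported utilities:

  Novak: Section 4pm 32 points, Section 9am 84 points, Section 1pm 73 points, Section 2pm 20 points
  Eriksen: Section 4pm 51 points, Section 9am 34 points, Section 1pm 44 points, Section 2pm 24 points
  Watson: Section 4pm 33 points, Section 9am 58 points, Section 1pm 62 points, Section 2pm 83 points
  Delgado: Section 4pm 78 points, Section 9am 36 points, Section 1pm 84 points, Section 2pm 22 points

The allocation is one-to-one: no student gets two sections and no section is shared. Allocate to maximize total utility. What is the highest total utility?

Max total: 302 points

Optimal: Novak→Section 9am (84 points), Eriksen→Section 4pm (51 points), Watson→Section 2pm (83 points), Delgado→Section 1pm (84 points) — total 84+51+83+84 = 302 points.
Column-greedy (each section in turn goes to its best remaining student) gives 248 points, worse by 54.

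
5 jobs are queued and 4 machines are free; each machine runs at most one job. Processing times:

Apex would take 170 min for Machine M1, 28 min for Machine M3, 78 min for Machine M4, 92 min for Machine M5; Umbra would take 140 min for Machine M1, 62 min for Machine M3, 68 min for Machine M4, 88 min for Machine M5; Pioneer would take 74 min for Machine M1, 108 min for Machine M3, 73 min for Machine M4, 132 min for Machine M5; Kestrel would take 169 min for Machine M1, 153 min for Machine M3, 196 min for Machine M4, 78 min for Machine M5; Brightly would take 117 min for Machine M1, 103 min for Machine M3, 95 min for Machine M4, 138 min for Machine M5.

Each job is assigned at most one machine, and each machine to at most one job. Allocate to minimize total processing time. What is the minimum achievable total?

Min total: 248 min

Optimal: Pioneer→Machine M1 (74 min), Apex→Machine M3 (28 min), Umbra→Machine M4 (68 min), Kestrel→Machine M5 (78 min) — total 74+28+68+78 = 248 min.
Next-best assignment: Pioneer→Machine M1, Apex→Machine M3, Brightly→Machine M4, Kestrel→Machine M5 = 275 min.
Swapping Pioneer↔Kestrel (Pioneer→Machine M5 132 min, Kestrel→Machine M1 169 min) adds 149.
Every other assignment is strictly worse.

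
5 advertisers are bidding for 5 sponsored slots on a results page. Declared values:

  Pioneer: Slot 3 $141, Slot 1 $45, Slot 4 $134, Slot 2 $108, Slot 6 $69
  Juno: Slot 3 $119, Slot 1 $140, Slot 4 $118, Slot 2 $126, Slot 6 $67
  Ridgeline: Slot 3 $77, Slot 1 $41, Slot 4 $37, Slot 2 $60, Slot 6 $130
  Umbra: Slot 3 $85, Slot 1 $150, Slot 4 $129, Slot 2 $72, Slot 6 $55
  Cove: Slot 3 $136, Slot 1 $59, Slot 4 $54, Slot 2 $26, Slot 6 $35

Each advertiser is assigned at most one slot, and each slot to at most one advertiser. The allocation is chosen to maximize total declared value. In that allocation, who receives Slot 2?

Juno receives Slot 2.

Optimal: Pioneer→Slot 4 ($134), Juno→Slot 2 ($126), Ridgeline→Slot 6 ($130), Umbra→Slot 1 ($150), Cove→Slot 3 ($136) — total 134+126+130+150+136 = $676.
No other one-to-one assignment exceeds $676.
Juno's own top slot is Slot 1 ($140), but forcing Juno→Slot 1 and reassigning the rest optimally gives only $643 — worse by 33.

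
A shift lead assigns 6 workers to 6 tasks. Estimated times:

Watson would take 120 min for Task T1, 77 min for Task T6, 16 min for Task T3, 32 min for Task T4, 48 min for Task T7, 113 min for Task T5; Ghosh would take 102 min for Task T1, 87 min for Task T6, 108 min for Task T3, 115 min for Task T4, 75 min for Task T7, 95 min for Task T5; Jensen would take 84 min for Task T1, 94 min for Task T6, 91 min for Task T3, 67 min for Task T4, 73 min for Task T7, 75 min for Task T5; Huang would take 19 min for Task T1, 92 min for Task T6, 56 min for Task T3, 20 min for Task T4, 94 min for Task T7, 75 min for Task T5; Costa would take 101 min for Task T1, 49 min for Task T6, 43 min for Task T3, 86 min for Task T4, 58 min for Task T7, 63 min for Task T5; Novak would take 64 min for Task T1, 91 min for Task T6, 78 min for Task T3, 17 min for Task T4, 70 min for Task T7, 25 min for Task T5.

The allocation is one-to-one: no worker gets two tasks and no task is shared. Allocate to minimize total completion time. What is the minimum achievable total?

Minimum total: 251 min

Optimal: Watson→Task T3 (16 min), Ghosh→Task T7 (75 min), Jensen→Task T4 (67 min), Huang→Task T1 (19 min), Costa→Task T6 (49 min), Novak→Task T5 (25 min) — total 16+75+67+19+49+25 = 251 min.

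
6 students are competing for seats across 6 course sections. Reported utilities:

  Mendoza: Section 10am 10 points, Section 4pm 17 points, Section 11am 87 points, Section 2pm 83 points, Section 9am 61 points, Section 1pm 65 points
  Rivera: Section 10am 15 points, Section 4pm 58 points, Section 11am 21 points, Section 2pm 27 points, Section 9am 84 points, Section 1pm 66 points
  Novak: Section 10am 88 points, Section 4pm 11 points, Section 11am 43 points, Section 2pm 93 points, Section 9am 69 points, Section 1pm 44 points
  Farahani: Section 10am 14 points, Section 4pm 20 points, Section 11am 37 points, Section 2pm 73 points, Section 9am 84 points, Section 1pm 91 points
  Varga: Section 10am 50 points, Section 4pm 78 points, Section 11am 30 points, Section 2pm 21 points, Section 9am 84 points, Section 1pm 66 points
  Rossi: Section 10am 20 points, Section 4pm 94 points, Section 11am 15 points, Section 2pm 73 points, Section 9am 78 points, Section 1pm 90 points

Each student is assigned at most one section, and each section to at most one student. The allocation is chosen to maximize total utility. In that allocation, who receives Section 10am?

Novak receives Section 10am.

Optimal: Mendoza→Section 11am (87 points), Rivera→Section 9am (84 points), Novak→Section 10am (88 points), Farahani→Section 1pm (91 points), Varga→Section 4pm (78 points), Rossi→Section 2pm (73 points) — total 87+84+88+91+78+73 = 501 points.
Row-greedy (each student in turn takes its best remaining section) gives 453 points, worse by 48.
Next-best assignment: Mendoza→Section 11am, Rivera→Section 9am, Novak→Section 10am, Farahani→Section 2pm, Varga→Section 4pm, Rossi→Section 1pm = 500 points.
No other one-to-one assignment exceeds 501 points.
Novak's own top section is Section 2pm (93 points), but forcing Novak→Section 2pm and reassigning the rest optimally gives only 499 points — worse by 2.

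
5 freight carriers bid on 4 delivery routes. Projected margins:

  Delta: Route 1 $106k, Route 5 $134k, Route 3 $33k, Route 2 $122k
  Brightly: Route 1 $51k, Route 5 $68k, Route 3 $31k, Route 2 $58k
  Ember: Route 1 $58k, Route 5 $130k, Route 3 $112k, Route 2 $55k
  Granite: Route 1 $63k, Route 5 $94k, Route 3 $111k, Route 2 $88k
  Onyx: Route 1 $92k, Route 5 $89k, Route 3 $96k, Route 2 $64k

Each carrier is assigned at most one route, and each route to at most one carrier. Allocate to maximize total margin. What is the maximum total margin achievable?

Max total: $455k

Optimal: Onyx→Route 1 ($92k), Ember→Route 5 ($130k), Granite→Route 3 ($111k), Delta→Route 2 ($122k) — total 92+130+111+122 = $455k.
Column-greedy (each route in turn goes to its best remaining carrier) gives $411k, worse by 44.
Next-best assignment: Onyx→Route 1, Delta→Route 5, Ember→Route 3, Granite→Route 2 = $426k.
Checked against all permutations: $455k is optimal.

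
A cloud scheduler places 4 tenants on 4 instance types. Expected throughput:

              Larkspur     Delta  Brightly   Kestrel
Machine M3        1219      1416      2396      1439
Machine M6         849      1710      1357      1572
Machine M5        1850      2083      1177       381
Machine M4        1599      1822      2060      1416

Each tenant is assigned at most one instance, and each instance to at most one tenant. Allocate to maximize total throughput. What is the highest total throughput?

Max total: 7650 ops/s

Optimal: Larkspur→Machine M4 (1599 ops/s), Delta→Machine M5 (2083 ops/s), Brightly→Machine M3 (2396 ops/s), Kestrel→Machine M6 (1572 ops/s) — total 1599+2083+2396+1572 = 7650 ops/s.
Row-greedy (each tenant in turn takes its best remaining instance) gives 7640 ops/s, worse by 10.
Next-best assignment: Larkspur→Machine M5, Delta→Machine M4, Brightly→Machine M3, Kestrel→Machine M6 = 7640 ops/s.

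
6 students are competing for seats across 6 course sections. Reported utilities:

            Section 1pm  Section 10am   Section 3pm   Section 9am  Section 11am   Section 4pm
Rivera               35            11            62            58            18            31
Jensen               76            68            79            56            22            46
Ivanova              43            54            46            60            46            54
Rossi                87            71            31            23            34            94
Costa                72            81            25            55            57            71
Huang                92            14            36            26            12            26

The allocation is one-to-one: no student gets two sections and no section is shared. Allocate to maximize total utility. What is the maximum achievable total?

Max total: 450 points

Optimal: Rivera→Section 9am (58 points), Jensen→Section 3pm (79 points), Ivanova→Section 11am (46 points), Rossi→Section 4pm (94 points), Costa→Section 10am (81 points), Huang→Section 1pm (92 points) — total 58+79+46+94+81+92 = 450 points.
Row-greedy (each student in turn takes its best remaining section) gives 385 points, worse by 65.
No other one-to-one assignment exceeds 450 points.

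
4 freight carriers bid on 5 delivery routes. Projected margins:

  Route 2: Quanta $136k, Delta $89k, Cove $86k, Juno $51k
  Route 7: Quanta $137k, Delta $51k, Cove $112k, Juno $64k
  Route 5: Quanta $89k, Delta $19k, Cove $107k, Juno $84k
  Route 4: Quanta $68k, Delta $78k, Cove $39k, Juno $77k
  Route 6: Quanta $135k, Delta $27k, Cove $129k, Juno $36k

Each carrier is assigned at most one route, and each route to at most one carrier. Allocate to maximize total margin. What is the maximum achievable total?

Treat this as an assignment problem: match each carrier to one route.
Optimal: Quanta→Route 7 ($137k), Delta→Route 2 ($89k), Cove→Route 6 ($129k), Juno→Route 5 ($84k) — total 137+89+129+84 = $439k.
Column-greedy (each route in turn goes to its best remaining carrier) gives $410k, worse by 29.
Next-best assignment: Quanta→Route 7, Delta→Route 2, Cove→Route 6, Juno→Route 4 = $432k.
No other one-to-one assignment exceeds $439k.

Max total: $439k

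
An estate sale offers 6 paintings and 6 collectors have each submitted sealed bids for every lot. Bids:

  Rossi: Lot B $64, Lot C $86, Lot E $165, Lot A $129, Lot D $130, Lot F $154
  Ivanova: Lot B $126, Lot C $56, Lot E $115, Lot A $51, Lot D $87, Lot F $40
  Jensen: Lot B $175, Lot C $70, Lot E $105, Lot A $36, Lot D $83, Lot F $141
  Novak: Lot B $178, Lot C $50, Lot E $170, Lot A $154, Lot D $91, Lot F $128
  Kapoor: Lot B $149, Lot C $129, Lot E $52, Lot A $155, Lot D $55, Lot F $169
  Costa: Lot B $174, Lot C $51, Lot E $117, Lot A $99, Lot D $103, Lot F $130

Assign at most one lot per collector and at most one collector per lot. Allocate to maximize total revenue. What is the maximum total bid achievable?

This is a one-to-one assignment (maximum-weight bipartite matching).
Optimal: Rossi→Lot E ($165), Ivanova→Lot D ($87), Jensen→Lot F ($141), Novak→Lot A ($154), Kapoor→Lot C ($129), Costa→Lot B ($174) — total 165+87+141+154+129+174 = $850.
Column-greedy (each lot in turn goes to its best remaining collector) gives $799, worse by 51.
Checked against all permutations: $850 is optimal.

Maximum total: $850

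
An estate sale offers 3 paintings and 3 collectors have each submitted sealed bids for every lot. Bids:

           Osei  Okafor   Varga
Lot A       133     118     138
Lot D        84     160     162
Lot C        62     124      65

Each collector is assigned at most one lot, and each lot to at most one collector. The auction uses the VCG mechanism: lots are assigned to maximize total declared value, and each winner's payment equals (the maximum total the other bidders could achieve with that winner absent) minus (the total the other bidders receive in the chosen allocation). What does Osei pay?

Efficient allocation: Osei→Lot A ($133), Okafor→Lot C ($124), Varga→Lot D ($162); total welfare W = $419.
Osei receives Lot A at value $133, so the others get W − 133 = $286.
Without Osei: best allocation of the remaining 2 bidders over all 3 lots is Okafor→Lot D ($160), Varga→Lot A ($138), total $298.
VCG payment = (others' best without Osei) − (others' welfare with Osei) = 298 − 286 = $12.

Osei pays $12.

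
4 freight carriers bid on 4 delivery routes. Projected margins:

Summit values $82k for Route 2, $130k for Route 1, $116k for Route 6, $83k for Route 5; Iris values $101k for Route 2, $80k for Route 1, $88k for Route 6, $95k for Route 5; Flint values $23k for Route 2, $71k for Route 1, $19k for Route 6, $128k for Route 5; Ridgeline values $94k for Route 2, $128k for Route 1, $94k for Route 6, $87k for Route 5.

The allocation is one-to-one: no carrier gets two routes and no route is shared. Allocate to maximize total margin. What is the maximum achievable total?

Max total: $473k

Optimal: Summit→Route 6 ($116k), Iris→Route 2 ($101k), Flint→Route 5 ($128k), Ridgeline→Route 1 ($128k) — total 116+101+128+128 = $473k.
Column-greedy (each route in turn goes to its best remaining carrier) gives $453k, worse by 20.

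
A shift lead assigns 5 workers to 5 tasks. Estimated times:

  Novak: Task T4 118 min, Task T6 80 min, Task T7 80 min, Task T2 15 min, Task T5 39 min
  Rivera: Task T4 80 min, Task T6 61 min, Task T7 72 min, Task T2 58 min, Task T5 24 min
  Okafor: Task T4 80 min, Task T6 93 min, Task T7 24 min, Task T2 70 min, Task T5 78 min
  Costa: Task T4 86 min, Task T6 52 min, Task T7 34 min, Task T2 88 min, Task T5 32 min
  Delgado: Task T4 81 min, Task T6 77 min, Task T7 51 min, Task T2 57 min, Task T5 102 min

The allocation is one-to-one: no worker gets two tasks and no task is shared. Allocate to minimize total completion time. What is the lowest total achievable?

Minimum total: 196 min

Optimal: Novak→Task T2 (15 min), Rivera→Task T5 (24 min), Okafor→Task T7 (24 min), Costa→Task T6 (52 min), Delgado→Task T4 (81 min) — total 15+24+24+52+81 = 196 min.
Next-best assignment: Novak→Task T2, Rivera→Task T6, Okafor→Task T7, Costa→Task T5, Delgado→Task T4 = 213 min.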